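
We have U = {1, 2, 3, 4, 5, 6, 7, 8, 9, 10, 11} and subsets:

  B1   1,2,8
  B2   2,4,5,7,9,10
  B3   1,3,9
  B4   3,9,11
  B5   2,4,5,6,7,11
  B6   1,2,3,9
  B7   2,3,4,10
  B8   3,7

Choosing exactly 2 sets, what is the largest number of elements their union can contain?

Choosing B3, B5 covers {1, 2, 3, 4, 5, 6, 7, 9, 11} — 9 elements.
No choice of 2 sets does better; here 8, 10 are left uncovered.

9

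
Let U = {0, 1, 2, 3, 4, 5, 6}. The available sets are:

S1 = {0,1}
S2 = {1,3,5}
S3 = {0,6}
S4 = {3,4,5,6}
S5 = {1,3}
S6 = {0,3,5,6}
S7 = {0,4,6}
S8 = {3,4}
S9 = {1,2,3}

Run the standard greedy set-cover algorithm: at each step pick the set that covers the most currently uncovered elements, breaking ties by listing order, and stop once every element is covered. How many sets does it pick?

3

Pick 1: S4 covers 4 new elements (3, 4, 5, 6).
Pick 2: S1 covers 2 new elements (0, 1).
Pick 3: S9 covers 1 new elements (2).
Greedy uses 3 sets.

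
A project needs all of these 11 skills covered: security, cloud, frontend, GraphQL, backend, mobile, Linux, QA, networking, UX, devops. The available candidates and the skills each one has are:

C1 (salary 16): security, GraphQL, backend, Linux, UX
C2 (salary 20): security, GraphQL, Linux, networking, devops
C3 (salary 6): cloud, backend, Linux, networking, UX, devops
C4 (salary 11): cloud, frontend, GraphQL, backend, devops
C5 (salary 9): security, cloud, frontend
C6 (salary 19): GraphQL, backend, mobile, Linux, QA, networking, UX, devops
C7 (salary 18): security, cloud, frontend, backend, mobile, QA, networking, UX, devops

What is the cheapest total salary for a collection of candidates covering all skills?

C5, C6 cover every skill at salary 9 + 19 = 28.
Any cover uses at least 2 candidates; among all covering selections none totals below 28.
Greedy by coverage-per-salary would pick C3, C5, C6 for 34 — worse than the optimum 28.

28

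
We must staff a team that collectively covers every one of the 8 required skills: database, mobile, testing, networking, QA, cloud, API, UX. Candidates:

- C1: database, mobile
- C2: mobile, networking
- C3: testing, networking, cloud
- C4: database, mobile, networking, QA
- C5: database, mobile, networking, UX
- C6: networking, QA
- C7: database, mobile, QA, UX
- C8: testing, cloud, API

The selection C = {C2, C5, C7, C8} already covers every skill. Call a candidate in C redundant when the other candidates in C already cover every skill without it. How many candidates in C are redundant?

Drop C2: the rest still cover every skill — redundant.
Drop C5: the rest still cover every skill — redundant.
Drop C7: QA uncovered — not redundant.
Drop C8: testing, cloud, API uncovered — not redundant.
2 redundant: C2, C5.

2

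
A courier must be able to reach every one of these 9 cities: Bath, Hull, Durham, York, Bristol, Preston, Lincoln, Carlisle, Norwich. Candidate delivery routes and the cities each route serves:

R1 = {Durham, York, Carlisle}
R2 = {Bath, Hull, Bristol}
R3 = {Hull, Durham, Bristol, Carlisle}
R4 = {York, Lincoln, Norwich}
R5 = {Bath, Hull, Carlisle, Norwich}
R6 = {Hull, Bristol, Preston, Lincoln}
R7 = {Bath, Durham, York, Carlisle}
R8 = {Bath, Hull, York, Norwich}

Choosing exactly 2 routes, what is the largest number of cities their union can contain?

8

Choosing R6, R7 covers {Bath, Hull, Durham, York, Bristol, Preston, Lincoln, Carlisle} — 8 cities.
No choice of 2 routes does better; here Norwich is left uncovered.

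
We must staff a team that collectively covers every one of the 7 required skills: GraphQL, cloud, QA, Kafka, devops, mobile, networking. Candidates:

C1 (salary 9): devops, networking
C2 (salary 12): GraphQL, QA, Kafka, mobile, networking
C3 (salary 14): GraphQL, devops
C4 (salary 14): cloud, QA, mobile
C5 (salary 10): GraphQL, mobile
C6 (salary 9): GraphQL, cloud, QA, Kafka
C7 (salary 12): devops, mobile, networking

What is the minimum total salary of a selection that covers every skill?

C6, C7 cover every skill at salary 9 + 12 = 21.
Any cover uses at least 2 candidates; among all covering selections none totals below 21.

21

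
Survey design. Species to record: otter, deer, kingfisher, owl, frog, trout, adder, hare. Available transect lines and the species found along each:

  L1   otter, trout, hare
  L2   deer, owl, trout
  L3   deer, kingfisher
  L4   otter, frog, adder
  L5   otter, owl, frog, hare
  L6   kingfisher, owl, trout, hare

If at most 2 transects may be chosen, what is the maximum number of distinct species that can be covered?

Choosing L4, L6 covers {otter, kingfisher, owl, frog, trout, adder, hare} — 7 species.
No choice of 2 transects does better; here deer is left uncovered.

7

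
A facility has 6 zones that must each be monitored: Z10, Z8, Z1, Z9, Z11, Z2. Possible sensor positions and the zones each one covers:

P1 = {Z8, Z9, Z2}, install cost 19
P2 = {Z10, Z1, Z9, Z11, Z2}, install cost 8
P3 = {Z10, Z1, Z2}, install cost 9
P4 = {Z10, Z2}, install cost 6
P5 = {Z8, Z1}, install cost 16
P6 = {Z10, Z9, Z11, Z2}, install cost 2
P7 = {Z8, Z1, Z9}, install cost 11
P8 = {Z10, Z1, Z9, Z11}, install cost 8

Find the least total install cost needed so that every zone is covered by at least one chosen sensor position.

P6, P7 cover every zone at install cost 2 + 11 = 13.
Any cover uses at least 2 sensor positions; among all covering selections none totals below 13.

13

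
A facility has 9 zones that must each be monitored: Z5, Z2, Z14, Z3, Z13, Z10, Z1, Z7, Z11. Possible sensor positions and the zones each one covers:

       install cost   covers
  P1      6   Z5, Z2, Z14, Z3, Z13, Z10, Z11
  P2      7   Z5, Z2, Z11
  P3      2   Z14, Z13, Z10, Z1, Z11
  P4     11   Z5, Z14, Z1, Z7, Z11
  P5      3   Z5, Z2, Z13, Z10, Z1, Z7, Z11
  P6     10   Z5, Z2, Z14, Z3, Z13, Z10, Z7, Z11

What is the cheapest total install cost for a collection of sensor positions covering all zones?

P1, P5 cover every zone at install cost 6 + 3 = 9.
Any cover uses at least 2 sensor positions; among all covering selections none totals below 9.
Greedy by coverage-per-install cost would pick P3, P5, P1 for 11 — worse than the optimum 9.

9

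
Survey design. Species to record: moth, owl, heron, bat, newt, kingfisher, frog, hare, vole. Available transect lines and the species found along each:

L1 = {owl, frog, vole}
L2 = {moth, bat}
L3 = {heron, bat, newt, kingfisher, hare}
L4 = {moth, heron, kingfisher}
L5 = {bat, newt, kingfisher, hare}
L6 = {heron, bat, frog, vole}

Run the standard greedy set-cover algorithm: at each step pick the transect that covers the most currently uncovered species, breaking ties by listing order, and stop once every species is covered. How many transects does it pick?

3

Pick 1: L3 covers 5 new species (heron, bat, newt, kingfisher, hare).
Pick 2: L1 covers 3 new species (owl, frog, vole).
Pick 3: L2 covers 1 new species (moth).
Greedy uses 3 transects.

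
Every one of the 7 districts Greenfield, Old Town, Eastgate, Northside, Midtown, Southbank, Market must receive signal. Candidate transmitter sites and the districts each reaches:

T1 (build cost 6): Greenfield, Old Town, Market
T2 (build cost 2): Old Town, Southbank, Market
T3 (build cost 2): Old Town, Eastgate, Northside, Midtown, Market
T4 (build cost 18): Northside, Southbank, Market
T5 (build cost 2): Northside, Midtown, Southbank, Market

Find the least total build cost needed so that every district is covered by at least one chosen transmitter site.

10

T1, T2, T3 cover every district at build cost 6 + 2 + 2 = 10.
Any cover uses at least 3 transmitter sites; among all covering selections none totals below 10.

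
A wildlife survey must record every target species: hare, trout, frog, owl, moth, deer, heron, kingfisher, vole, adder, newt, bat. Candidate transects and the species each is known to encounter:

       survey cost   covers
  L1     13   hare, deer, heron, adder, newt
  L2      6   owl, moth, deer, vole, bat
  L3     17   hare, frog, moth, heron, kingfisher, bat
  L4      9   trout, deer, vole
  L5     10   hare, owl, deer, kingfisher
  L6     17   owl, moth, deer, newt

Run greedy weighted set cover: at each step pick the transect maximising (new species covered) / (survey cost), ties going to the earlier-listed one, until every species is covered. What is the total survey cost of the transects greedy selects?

45

Pick 1: L2 adds 5 new (owl, moth, deer, vole, bat) at survey cost 6 (ratio 5/6).
Pick 2: L1 adds 4 new (hare, heron, adder, newt) at survey cost 13 (ratio 4/13).
Pick 3: L3 adds 2 new (frog, kingfisher) at survey cost 17 (ratio 2/17).
Pick 4: L4 adds 1 new (trout) at survey cost 9 (ratio 1/9).
Greedy total survey cost: 6 + 13 + 17 + 9 = 45.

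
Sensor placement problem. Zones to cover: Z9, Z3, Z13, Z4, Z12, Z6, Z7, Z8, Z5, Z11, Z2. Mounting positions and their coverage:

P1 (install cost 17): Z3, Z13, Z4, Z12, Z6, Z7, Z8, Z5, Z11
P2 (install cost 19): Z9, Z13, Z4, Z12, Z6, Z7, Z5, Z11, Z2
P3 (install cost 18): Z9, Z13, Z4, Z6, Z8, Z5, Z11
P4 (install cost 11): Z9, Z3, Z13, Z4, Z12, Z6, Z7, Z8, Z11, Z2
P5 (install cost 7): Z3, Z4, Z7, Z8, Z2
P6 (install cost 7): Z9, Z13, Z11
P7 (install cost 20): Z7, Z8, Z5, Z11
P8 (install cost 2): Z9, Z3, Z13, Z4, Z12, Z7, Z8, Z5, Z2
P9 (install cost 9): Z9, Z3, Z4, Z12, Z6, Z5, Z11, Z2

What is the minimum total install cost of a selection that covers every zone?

P8, P9 cover every zone at install cost 2 + 9 = 11.
Any cover uses at least 2 sensor positions; among all covering selections none totals below 11.

11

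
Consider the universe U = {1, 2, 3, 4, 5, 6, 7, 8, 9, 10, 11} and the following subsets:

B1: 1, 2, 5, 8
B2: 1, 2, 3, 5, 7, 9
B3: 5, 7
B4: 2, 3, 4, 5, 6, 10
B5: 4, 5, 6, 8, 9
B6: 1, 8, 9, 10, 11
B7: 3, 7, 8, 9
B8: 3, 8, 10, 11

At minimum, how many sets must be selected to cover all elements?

3

B2, B4, B6 together cover {1, 2, 3, 4, 5, 6, 7, 8, 9, 10, 11} — every element.
No 2 of the 8 sets cover everything (all 28 pairs fall short), so 3 is minimum.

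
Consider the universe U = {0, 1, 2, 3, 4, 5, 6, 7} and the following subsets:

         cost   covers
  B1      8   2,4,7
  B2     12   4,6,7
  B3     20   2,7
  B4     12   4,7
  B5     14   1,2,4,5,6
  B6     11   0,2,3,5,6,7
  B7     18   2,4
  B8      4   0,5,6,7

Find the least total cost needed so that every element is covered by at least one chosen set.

B5, B6 cover every element at cost 14 + 11 = 25.
Any cover uses at least 2 sets; among all covering selections none totals below 25.
Greedy by coverage-per-cost would pick B8, B1, B6, B5 for 37 — worse than the optimum 25.

25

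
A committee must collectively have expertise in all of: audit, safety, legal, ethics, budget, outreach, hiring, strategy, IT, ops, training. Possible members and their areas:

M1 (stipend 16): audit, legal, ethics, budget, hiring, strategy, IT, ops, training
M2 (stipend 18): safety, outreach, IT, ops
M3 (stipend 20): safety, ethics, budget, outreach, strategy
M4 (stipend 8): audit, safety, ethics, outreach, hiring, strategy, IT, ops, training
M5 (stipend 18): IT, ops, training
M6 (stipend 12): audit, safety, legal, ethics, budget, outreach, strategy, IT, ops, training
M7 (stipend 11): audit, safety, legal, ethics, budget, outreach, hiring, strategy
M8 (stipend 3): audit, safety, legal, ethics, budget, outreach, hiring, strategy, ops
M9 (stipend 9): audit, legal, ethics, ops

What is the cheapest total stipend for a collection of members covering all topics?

11

M4, M8 cover every topic at stipend 8 + 3 = 11.
Any cover uses at least 2 members; among all covering selections none totals below 11.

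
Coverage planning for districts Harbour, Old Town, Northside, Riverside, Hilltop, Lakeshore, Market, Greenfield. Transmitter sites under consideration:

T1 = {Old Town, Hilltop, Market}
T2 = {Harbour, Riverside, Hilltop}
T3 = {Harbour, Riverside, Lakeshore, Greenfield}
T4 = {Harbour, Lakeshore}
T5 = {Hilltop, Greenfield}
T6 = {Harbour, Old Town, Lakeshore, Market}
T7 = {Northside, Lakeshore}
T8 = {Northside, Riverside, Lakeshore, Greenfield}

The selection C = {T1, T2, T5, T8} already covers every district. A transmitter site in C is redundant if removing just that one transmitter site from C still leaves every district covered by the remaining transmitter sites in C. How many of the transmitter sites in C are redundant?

1

Drop T1: Old Town, Market uncovered — not redundant.
Drop T2: Harbour uncovered — not redundant.
Drop T5: the rest still cover every district — redundant.
Drop T8: Northside, Lakeshore uncovered — not redundant.
1 redundant: T5.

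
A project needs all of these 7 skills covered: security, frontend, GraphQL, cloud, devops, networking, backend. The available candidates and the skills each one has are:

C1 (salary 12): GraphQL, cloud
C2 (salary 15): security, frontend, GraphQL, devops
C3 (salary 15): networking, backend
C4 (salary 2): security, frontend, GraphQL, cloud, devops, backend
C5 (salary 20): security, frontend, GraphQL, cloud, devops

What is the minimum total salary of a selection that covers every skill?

C3, C4 cover every skill at salary 15 + 2 = 17.
Any cover uses at least 2 candidates; among all covering selections none totals below 17.

17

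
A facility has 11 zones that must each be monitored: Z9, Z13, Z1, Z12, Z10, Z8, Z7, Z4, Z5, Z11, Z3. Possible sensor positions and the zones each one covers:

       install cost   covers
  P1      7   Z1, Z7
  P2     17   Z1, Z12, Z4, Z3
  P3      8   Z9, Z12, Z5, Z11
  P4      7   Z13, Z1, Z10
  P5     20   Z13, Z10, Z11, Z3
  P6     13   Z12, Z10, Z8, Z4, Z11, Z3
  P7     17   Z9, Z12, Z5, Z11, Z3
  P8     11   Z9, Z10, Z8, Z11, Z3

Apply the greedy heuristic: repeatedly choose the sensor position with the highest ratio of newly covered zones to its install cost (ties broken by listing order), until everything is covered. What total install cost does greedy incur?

Pick 1: P3 adds 4 new (Z9, Z12, Z5, Z11) at install cost 8 (ratio 4/8).
Pick 2: P4 adds 3 new (Z13, Z1, Z10) at install cost 7 (ratio 3/7).
Pick 3: P6 adds 3 new (Z8, Z4, Z3) at install cost 13 (ratio 3/13).
Pick 4: P1 adds 1 new (Z7) at install cost 7 (ratio 1/7).
Greedy total install cost: 8 + 7 + 13 + 7 = 35.

35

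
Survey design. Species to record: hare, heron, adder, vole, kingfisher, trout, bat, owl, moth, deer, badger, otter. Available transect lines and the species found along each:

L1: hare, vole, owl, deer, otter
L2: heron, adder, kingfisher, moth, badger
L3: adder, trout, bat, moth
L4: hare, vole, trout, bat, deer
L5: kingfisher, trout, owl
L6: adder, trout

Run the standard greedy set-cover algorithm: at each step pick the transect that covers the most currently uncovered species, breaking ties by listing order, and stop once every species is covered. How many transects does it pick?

Pick 1: L1 covers 5 new species (hare, vole, owl, deer, otter).
Pick 2: L2 covers 5 new species (heron, adder, kingfisher, moth, badger).
Pick 3: L3 covers 2 new species (trout, bat).
Greedy uses 3 transects.

3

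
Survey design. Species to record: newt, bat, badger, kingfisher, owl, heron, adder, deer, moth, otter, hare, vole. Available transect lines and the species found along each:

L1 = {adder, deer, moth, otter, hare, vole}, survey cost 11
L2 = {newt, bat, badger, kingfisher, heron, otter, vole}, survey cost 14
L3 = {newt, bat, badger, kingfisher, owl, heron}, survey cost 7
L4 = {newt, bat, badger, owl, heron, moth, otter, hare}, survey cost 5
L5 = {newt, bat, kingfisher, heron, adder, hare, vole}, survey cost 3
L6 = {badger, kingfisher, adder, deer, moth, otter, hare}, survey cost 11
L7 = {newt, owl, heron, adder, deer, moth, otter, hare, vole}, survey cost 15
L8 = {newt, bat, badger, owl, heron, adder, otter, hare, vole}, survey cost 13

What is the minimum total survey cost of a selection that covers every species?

18

L1, L3 cover every species at survey cost 11 + 7 = 18.
Any cover uses at least 2 transects; among all covering selections none totals below 18.
Greedy by coverage-per-survey cost would pick L5, L4, L1 for 19 — worse than the optimum 18.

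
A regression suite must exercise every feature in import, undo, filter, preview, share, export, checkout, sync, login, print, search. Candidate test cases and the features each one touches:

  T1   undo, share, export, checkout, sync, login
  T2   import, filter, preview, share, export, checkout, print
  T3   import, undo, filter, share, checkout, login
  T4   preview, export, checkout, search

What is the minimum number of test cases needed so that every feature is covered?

T1, T2, T4 together cover {import, undo, filter, preview, share, export, checkout, sync, login, print, search} — every feature.
No 2 of the 4 test cases cover everything (all 6 pairs fall short), so 3 is minimum.

3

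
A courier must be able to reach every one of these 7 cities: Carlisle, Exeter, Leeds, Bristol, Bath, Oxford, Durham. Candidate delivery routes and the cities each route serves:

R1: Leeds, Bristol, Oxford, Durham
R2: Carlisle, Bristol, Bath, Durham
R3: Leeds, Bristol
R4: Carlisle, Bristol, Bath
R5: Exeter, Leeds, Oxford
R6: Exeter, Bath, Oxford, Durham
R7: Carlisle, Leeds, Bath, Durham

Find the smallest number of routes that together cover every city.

2

R2, R5 together cover {Carlisle, Exeter, Leeds, Bristol, Bath, Oxford, Durham} — every city.
No single route contains all 7 cities, so 2 is optimal.
Greedy (largest uncovered first) would take R1, R2, R5 — 3 routes — but 2 suffice.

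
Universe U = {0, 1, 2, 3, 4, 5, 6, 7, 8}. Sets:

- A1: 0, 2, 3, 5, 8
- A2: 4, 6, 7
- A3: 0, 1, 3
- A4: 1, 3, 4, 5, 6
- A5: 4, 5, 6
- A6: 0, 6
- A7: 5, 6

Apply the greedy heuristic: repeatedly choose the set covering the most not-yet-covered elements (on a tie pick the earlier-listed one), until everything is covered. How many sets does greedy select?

3

Pick 1: A1 covers 5 new elements (0, 2, 3, 5, 8).
Pick 2: A2 covers 3 new elements (4, 6, 7).
Pick 3: A3 covers 1 new elements (1).
Greedy uses 3 sets.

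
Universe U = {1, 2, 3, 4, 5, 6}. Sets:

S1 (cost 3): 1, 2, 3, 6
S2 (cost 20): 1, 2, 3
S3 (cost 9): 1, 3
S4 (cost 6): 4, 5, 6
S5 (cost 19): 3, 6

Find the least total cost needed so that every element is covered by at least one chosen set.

9

S1, S4 cover every element at cost 3 + 6 = 9.
Any cover uses at least 2 sets; among all covering selections none totals below 9.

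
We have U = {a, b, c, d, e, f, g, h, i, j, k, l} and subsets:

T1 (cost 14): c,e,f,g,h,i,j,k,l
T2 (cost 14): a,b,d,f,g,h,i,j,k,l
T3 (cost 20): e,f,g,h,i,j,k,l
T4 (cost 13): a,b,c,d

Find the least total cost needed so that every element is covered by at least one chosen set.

27

T1, T4 cover every element at cost 14 + 13 = 27.
Any cover uses at least 2 sets; among all covering selections none totals below 27.
Greedy by coverage-per-cost would pick T2, T1 for 28 — worse than the optimum 27.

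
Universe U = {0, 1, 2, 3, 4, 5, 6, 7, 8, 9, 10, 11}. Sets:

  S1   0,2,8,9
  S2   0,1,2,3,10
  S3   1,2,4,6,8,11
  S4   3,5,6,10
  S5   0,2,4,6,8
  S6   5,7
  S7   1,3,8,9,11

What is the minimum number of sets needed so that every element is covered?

S1, S2, S3, S6 together cover {0, 1, 2, 3, 4, 5, 6, 7, 8, 9, 10, 11} — every element.
No 3 of the 7 sets cover everything (all 35 triples fall short), so 4 is minimum.

4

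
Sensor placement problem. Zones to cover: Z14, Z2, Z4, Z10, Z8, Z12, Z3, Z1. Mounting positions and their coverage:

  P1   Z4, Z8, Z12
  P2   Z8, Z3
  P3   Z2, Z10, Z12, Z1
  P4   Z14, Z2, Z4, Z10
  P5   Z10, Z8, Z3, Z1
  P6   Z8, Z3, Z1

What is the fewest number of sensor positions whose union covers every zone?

3

P1, P4, P5 together cover {Z14, Z2, Z4, Z10, Z8, Z12, Z3, Z1} — every zone.
No 2 of the 6 sensor positions cover everything (all 15 pairs fall short), so 3 is minimum.
Greedy (largest uncovered first) would take P3, P1, P2, P4 — 4 sensor positions — but 3 suffice.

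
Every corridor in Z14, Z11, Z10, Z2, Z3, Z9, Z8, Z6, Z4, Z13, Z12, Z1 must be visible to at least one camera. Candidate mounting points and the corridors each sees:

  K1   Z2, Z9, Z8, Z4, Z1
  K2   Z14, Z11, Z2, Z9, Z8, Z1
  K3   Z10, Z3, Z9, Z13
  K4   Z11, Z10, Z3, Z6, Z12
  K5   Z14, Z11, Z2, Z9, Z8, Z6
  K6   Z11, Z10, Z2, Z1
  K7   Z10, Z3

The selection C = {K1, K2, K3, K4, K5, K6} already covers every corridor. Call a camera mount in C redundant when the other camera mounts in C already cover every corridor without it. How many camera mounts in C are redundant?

Drop K1: Z4 uncovered — not redundant.
Drop K2: the rest still cover every corridor — redundant.
Drop K3: Z13 uncovered — not redundant.
Drop K4: Z12 uncovered — not redundant.
Drop K5: the rest still cover every corridor — redundant.
Drop K6: the rest still cover every corridor — redundant.
3 redundant: K2, K5, K6.

3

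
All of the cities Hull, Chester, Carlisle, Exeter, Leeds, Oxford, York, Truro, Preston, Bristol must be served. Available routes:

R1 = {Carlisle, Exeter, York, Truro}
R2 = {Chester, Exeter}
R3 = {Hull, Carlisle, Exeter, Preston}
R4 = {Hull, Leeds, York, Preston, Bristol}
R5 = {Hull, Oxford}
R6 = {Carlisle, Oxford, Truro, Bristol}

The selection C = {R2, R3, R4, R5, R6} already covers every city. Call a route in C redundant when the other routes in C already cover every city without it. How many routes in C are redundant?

Drop R2: Chester uncovered — not redundant.
Drop R3: the rest still cover every city — redundant.
Drop R4: Leeds, York uncovered — not redundant.
Drop R5: the rest still cover every city — redundant.
Drop R6: Truro uncovered — not redundant.
2 redundant: R3, R5.

2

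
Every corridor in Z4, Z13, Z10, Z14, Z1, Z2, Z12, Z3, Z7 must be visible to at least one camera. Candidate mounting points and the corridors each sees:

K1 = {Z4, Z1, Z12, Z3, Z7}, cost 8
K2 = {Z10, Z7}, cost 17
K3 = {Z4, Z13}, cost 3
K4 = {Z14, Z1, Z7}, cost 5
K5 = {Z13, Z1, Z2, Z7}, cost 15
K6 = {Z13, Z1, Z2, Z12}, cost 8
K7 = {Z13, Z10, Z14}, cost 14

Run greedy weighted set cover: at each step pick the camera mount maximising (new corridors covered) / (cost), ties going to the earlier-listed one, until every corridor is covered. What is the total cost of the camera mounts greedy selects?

38

Pick 1: K3 adds 2 new (Z4, Z13) at cost 3 (ratio 2/3).
Pick 2: K4 adds 3 new (Z14, Z1, Z7) at cost 5 (ratio 3/5).
Pick 3: K1 adds 2 new (Z12, Z3) at cost 8 (ratio 2/8).
Pick 4: K6 adds 1 new (Z2) at cost 8 (ratio 1/8).
Pick 5: K7 adds 1 new (Z10) at cost 14 (ratio 1/14).
Greedy total cost: 3 + 5 + 8 + 8 + 14 = 38. (The true optimum is 30, so greedy overshoots here.)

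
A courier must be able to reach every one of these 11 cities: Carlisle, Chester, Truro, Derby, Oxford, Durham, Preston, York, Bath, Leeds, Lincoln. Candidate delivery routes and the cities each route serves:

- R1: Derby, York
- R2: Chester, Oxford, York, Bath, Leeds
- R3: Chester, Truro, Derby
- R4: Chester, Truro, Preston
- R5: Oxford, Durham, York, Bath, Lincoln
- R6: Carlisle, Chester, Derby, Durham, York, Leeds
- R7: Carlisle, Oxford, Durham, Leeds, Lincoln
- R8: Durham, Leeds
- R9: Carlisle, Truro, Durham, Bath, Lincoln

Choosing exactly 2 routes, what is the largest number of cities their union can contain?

Choosing R2, R9 covers {Carlisle, Chester, Truro, Oxford, Durham, York, Bath, Leeds, Lincoln} — 9 cities.
No choice of 2 routes does better; here Derby, Preston are left uncovered.

9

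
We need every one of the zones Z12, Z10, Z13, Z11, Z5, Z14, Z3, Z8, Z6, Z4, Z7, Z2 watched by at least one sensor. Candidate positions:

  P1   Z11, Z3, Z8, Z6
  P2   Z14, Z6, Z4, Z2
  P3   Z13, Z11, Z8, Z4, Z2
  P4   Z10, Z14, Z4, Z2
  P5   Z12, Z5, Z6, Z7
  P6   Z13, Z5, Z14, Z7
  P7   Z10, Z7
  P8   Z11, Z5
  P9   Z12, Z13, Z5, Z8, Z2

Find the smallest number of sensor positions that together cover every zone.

P1, P2, P7, P9 together cover {Z12, Z10, Z13, Z11, Z5, Z14, Z3, Z8, Z6, Z4, Z7, Z2} — every zone.
No 3 of the 9 sensor positions cover everything (all 84 triples fall short), so 4 is minimum.

4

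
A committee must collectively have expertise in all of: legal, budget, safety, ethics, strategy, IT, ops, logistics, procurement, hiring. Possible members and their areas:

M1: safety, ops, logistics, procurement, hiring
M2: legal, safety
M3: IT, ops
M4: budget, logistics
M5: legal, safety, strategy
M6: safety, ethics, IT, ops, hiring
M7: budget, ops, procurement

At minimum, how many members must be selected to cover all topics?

M1, M4, M5, M6 together cover {legal, budget, safety, ethics, strategy, IT, ops, logistics, procurement, hiring} — every topic.
No 3 of the 7 members cover everything (all 35 triples fall short), so 4 is minimum.

4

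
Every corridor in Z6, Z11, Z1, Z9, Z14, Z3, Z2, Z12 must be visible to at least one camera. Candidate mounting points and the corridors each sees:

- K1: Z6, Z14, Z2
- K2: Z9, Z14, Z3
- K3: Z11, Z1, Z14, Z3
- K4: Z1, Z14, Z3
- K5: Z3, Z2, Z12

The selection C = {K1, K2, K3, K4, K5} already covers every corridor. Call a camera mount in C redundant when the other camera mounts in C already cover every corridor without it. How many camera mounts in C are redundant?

1

Drop K1: Z6 uncovered — not redundant.
Drop K2: Z9 uncovered — not redundant.
Drop K3: Z11 uncovered — not redundant.
Drop K4: the rest still cover every corridor — redundant.
Drop K5: Z12 uncovered — not redundant.
1 redundant: K4.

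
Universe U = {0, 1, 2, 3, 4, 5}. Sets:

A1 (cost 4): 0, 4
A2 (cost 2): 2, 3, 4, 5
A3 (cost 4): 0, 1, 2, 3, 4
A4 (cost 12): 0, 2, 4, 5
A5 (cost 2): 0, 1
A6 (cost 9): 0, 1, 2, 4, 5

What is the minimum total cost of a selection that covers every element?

A2, A5 cover every element at cost 2 + 2 = 4.
Any cover uses at least 2 sets; among all covering selections none totals below 4.

4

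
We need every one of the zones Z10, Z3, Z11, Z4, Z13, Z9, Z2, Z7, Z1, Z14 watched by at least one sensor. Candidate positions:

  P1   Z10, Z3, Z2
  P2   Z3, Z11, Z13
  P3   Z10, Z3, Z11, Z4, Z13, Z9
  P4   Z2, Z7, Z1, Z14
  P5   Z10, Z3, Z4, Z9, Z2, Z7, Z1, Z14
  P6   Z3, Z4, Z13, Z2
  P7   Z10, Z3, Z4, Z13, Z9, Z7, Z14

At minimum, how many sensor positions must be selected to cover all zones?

P2, P5 together cover {Z10, Z3, Z11, Z4, Z13, Z9, Z2, Z7, Z1, Z14} — every zone.
No single sensor position contains all 10 zones, so 2 is optimal.

2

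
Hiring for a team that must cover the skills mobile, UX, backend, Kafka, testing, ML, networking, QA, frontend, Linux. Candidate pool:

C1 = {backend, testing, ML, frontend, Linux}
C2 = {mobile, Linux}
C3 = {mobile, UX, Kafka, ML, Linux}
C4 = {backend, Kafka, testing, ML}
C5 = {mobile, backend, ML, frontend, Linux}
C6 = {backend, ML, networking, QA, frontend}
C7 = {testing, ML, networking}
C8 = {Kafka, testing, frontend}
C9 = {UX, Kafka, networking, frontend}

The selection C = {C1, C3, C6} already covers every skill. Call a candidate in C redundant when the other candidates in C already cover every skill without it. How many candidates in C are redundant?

0

Drop C1: testing uncovered — not redundant.
Drop C3: mobile, UX, Kafka uncovered — not redundant.
Drop C6: networking, QA uncovered — not redundant.
None of the candidates in C is redundant.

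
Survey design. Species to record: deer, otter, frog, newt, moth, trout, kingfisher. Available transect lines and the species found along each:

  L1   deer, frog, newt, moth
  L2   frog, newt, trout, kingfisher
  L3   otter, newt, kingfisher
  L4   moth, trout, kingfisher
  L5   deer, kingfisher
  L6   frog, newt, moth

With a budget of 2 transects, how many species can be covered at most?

6

Choosing L1, L2 covers {deer, frog, newt, moth, trout, kingfisher} — 6 species.
No choice of 2 transects does better; here otter is left uncovered.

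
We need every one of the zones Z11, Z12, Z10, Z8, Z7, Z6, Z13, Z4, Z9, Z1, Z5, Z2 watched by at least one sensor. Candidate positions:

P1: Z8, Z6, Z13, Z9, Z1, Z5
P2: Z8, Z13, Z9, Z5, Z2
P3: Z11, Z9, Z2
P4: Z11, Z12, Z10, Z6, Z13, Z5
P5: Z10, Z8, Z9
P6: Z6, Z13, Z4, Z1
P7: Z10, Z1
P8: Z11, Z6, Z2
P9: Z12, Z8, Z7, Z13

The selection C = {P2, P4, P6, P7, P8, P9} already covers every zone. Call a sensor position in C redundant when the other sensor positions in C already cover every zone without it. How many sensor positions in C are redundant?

3

Drop P2: Z9 uncovered — not redundant.
Drop P4: the rest still cover every zone — redundant.
Drop P6: Z4 uncovered — not redundant.
Drop P7: the rest still cover every zone — redundant.
Drop P8: the rest still cover every zone — redundant.
Drop P9: Z7 uncovered — not redundant.
3 redundant: P4, P7, P8.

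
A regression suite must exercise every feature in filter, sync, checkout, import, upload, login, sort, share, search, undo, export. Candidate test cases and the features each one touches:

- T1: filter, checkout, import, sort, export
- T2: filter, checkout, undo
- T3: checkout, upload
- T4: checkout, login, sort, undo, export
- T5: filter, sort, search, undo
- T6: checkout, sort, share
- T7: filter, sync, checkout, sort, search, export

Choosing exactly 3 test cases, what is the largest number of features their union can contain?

9

Choosing T1, T4, T7 covers {filter, sync, checkout, import, login, sort, search, undo, export} — 9 features.
No choice of 3 test cases does better; here upload, share are left uncovered.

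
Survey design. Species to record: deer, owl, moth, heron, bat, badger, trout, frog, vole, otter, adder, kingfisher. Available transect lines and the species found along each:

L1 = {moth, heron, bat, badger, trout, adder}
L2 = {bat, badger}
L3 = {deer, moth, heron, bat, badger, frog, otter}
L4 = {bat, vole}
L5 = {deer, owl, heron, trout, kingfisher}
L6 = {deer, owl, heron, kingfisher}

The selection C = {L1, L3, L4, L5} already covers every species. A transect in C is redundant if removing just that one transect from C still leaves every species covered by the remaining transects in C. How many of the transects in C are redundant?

Drop L1: adder uncovered — not redundant.
Drop L3: frog, otter uncovered — not redundant.
Drop L4: vole uncovered — not redundant.
Drop L5: owl, kingfisher uncovered — not redundant.
None of the transects in C is redundant.

0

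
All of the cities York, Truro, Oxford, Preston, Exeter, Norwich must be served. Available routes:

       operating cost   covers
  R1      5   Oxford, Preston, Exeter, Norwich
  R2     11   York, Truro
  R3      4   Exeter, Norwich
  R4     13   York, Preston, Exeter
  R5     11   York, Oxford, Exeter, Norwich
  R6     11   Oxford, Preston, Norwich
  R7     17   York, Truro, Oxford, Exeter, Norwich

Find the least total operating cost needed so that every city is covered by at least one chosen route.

16

R1, R2 cover every city at operating cost 5 + 11 = 16.
Any cover uses at least 2 routes; among all covering selections none totals below 16.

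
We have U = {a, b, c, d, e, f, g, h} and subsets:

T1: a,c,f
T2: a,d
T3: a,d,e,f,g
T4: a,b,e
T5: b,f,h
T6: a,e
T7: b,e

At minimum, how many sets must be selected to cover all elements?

3

T1, T3, T5 together cover {a, b, c, d, e, f, g, h} — every element.
No 2 of the 7 sets cover everything (all 21 pairs fall short), so 3 is minimum.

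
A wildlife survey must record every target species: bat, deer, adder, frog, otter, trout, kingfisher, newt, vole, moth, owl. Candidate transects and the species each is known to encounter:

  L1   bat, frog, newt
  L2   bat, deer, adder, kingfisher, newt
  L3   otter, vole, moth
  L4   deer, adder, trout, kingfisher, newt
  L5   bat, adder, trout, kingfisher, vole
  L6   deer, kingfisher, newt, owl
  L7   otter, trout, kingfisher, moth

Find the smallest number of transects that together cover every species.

4

L1, L3, L4, L6 together cover {bat, deer, adder, frog, otter, trout, kingfisher, newt, vole, moth, owl} — every species.
No 3 of the 7 transects cover everything (all 35 triples fall short), so 4 is minimum.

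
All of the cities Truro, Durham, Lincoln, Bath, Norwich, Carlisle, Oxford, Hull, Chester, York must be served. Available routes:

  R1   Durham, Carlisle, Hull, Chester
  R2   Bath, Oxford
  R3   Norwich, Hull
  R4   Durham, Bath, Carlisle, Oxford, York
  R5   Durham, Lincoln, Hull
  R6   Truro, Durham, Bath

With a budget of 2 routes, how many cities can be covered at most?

7

Choosing R1, R4 covers {Durham, Bath, Carlisle, Oxford, Hull, Chester, York} — 7 cities.
No choice of 2 routes does better; here Truro, Lincoln, Norwich are left uncovered.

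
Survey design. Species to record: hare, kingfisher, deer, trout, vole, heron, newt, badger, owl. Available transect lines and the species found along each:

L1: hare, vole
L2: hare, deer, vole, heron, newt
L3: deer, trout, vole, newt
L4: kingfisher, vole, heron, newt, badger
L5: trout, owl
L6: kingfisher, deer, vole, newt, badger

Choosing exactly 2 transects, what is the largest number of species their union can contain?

Choosing L2, L4 covers {hare, kingfisher, deer, vole, heron, newt, badger} — 7 species.
No choice of 2 transects does better; here trout, owl are left uncovered.

7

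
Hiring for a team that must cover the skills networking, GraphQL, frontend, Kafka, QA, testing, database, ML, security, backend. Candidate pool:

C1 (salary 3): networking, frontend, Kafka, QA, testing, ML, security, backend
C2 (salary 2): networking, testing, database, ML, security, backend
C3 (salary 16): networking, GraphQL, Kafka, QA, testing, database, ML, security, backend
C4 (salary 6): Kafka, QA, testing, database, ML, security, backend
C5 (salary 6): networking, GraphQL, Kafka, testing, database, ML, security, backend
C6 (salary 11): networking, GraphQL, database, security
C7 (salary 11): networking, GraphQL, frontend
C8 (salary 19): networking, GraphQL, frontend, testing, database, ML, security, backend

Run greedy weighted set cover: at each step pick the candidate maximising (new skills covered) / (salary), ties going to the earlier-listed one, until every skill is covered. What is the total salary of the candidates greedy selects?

Pick 1: C2 adds 6 new (networking, testing, database, ML, security, backend) at salary 2 (ratio 6/2).
Pick 2: C1 adds 3 new (frontend, Kafka, QA) at salary 3 (ratio 3/3).
Pick 3: C5 adds 1 new (GraphQL) at salary 6 (ratio 1/6).
Greedy total salary: 2 + 3 + 6 = 11. (The true optimum is 9, so greedy overshoots here.)

11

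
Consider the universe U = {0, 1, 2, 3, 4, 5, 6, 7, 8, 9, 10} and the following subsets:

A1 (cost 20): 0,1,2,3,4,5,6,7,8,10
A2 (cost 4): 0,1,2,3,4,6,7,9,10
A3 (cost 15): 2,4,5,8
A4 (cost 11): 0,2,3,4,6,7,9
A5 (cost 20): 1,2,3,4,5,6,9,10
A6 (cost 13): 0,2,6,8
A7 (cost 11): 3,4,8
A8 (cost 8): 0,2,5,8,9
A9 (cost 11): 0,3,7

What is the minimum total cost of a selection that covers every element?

12

A2, A8 cover every element at cost 4 + 8 = 12.
Any cover uses at least 2 sets; among all covering selections none totals below 12.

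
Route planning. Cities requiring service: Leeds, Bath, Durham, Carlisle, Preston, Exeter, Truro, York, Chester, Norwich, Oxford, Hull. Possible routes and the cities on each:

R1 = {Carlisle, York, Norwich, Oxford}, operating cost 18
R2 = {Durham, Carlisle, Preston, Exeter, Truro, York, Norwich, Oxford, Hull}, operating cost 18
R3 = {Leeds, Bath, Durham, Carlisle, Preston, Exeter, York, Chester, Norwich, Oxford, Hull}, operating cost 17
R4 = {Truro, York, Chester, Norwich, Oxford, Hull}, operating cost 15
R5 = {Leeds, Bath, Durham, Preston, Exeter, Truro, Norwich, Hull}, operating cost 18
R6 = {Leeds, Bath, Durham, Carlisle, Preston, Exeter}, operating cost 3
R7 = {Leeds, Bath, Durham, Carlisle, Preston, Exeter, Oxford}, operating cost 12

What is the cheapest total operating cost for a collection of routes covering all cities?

18

R4, R6 cover every city at operating cost 15 + 3 = 18.
Any cover uses at least 2 routes; among all covering selections none totals below 18.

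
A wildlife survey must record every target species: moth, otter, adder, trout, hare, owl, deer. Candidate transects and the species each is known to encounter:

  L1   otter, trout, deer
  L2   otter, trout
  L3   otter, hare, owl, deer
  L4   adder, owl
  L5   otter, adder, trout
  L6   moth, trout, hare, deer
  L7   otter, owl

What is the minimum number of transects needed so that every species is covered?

L1, L4, L6 together cover {moth, otter, adder, trout, hare, owl, deer} — every species.
No 2 of the 7 transects cover everything (all 21 pairs fall short), so 3 is minimum.

3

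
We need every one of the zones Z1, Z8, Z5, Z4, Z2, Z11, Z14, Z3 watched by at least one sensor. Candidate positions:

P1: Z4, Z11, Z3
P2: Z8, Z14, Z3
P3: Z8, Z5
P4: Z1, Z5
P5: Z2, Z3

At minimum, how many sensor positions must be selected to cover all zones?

P1, P2, P4, P5 together cover {Z1, Z8, Z5, Z4, Z2, Z11, Z14, Z3} — every zone.
No 3 of the 5 sensor positions cover everything (all 10 triples fall short), so 4 is minimum.

4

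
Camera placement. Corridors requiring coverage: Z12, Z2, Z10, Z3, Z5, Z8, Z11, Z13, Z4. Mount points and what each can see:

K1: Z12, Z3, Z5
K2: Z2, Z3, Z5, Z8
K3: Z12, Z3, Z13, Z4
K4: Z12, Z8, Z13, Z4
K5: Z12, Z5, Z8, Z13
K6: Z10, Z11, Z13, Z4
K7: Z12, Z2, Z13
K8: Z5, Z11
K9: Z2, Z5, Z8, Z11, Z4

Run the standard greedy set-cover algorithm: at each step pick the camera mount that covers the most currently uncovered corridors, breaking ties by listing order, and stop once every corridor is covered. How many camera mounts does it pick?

Pick 1: K9 covers 5 new corridors (Z2, Z5, Z8, Z11, Z4).
Pick 2: K3 covers 3 new corridors (Z12, Z3, Z13).
Pick 3: K6 covers 1 new corridors (Z10).
Greedy uses 3 camera mounts.

3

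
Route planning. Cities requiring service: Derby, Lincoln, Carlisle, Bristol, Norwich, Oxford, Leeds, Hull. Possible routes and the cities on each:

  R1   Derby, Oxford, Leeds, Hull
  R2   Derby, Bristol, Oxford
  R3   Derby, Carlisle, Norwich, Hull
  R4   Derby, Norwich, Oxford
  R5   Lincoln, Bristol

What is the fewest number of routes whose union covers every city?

R1, R3, R5 together cover {Derby, Lincoln, Carlisle, Bristol, Norwich, Oxford, Leeds, Hull} — every city.
No 2 of the 5 routes cover everything (all 10 pairs fall short), so 3 is minimum.

3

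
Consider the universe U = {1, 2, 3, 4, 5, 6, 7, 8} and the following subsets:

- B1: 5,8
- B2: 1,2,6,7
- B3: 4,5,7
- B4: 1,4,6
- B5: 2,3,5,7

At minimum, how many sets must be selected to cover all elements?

B1, B4, B5 together cover {1, 2, 3, 4, 5, 6, 7, 8} — every element.
No 2 of the 5 sets cover everything (all 10 pairs fall short), so 3 is minimum.

3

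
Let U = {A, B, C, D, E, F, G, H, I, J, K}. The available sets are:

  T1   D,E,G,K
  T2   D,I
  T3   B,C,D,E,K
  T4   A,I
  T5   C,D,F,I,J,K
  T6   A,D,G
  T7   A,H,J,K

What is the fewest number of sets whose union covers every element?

T1, T3, T5, T7 together cover {A, B, C, D, E, F, G, H, I, J, K} — every element.
No 3 of the 7 sets cover everything (all 35 triples fall short), so 4 is minimum.

4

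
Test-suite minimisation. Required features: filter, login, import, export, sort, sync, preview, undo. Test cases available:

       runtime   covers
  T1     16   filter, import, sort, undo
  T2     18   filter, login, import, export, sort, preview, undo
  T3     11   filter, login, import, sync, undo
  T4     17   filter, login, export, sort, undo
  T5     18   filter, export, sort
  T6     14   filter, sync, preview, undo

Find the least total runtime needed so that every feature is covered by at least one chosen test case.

T2, T3 cover every feature at runtime 18 + 11 = 29.
Any cover uses at least 2 test cases; among all covering selections none totals below 29.

29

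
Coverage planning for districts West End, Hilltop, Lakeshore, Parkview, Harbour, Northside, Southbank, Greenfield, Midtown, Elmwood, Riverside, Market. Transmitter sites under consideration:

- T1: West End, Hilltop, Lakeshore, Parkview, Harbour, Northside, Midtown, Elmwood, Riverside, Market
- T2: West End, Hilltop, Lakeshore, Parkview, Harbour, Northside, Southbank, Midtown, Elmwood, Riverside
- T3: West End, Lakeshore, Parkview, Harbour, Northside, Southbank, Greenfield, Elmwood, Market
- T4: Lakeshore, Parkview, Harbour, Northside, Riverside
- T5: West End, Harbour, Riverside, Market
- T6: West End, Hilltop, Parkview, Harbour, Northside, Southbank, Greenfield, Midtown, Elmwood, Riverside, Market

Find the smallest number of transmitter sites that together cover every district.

T1, T3 together cover {West End, Hilltop, Lakeshore, Parkview, Harbour, Northside, Southbank, Greenfield, Midtown, Elmwood, Riverside, Market} — every district.
No single transmitter site contains all 12 districts, so 2 is optimal.

2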